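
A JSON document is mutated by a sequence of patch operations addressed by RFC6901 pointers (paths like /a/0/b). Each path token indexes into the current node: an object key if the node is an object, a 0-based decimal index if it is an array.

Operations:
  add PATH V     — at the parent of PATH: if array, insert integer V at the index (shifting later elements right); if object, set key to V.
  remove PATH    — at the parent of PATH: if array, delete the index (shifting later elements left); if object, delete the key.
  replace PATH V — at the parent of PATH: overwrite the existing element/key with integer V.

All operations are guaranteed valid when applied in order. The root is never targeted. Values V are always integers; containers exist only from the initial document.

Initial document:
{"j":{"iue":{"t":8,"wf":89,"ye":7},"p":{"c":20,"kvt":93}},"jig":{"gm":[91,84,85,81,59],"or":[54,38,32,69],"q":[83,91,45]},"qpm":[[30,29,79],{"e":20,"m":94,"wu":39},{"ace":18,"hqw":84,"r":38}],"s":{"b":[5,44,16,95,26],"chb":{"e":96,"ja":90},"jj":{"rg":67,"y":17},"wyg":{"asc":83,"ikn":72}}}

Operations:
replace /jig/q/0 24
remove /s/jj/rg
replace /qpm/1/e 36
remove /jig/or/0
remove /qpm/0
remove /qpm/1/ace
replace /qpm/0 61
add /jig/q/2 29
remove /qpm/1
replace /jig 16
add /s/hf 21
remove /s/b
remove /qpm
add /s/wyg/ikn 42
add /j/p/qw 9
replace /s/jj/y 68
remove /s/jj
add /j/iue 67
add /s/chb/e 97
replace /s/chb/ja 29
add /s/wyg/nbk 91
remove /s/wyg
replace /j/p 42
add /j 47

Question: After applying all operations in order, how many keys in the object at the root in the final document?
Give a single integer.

After op 1 (replace /jig/q/0 24): {"j":{"iue":{"t":8,"wf":89,"ye":7},"p":{"c":20,"kvt":93}},"jig":{"gm":[91,84,85,81,59],"or":[54,38,32,69],"q":[24,91,45]},"qpm":[[30,29,79],{"e":20,"m":94,"wu":39},{"ace":18,"hqw":84,"r":38}],"s":{"b":[5,44,16,95,26],"chb":{"e":96,"ja":90},"jj":{"rg":67,"y":17},"wyg":{"asc":83,"ikn":72}}}
After op 2 (remove /s/jj/rg): {"j":{"iue":{"t":8,"wf":89,"ye":7},"p":{"c":20,"kvt":93}},"jig":{"gm":[91,84,85,81,59],"or":[54,38,32,69],"q":[24,91,45]},"qpm":[[30,29,79],{"e":20,"m":94,"wu":39},{"ace":18,"hqw":84,"r":38}],"s":{"b":[5,44,16,95,26],"chb":{"e":96,"ja":90},"jj":{"y":17},"wyg":{"asc":83,"ikn":72}}}
After op 3 (replace /qpm/1/e 36): {"j":{"iue":{"t":8,"wf":89,"ye":7},"p":{"c":20,"kvt":93}},"jig":{"gm":[91,84,85,81,59],"or":[54,38,32,69],"q":[24,91,45]},"qpm":[[30,29,79],{"e":36,"m":94,"wu":39},{"ace":18,"hqw":84,"r":38}],"s":{"b":[5,44,16,95,26],"chb":{"e":96,"ja":90},"jj":{"y":17},"wyg":{"asc":83,"ikn":72}}}
After op 4 (remove /jig/or/0): {"j":{"iue":{"t":8,"wf":89,"ye":7},"p":{"c":20,"kvt":93}},"jig":{"gm":[91,84,85,81,59],"or":[38,32,69],"q":[24,91,45]},"qpm":[[30,29,79],{"e":36,"m":94,"wu":39},{"ace":18,"hqw":84,"r":38}],"s":{"b":[5,44,16,95,26],"chb":{"e":96,"ja":90},"jj":{"y":17},"wyg":{"asc":83,"ikn":72}}}
After op 5 (remove /qpm/0): {"j":{"iue":{"t":8,"wf":89,"ye":7},"p":{"c":20,"kvt":93}},"jig":{"gm":[91,84,85,81,59],"or":[38,32,69],"q":[24,91,45]},"qpm":[{"e":36,"m":94,"wu":39},{"ace":18,"hqw":84,"r":38}],"s":{"b":[5,44,16,95,26],"chb":{"e":96,"ja":90},"jj":{"y":17},"wyg":{"asc":83,"ikn":72}}}
After op 6 (remove /qpm/1/ace): {"j":{"iue":{"t":8,"wf":89,"ye":7},"p":{"c":20,"kvt":93}},"jig":{"gm":[91,84,85,81,59],"or":[38,32,69],"q":[24,91,45]},"qpm":[{"e":36,"m":94,"wu":39},{"hqw":84,"r":38}],"s":{"b":[5,44,16,95,26],"chb":{"e":96,"ja":90},"jj":{"y":17},"wyg":{"asc":83,"ikn":72}}}
After op 7 (replace /qpm/0 61): {"j":{"iue":{"t":8,"wf":89,"ye":7},"p":{"c":20,"kvt":93}},"jig":{"gm":[91,84,85,81,59],"or":[38,32,69],"q":[24,91,45]},"qpm":[61,{"hqw":84,"r":38}],"s":{"b":[5,44,16,95,26],"chb":{"e":96,"ja":90},"jj":{"y":17},"wyg":{"asc":83,"ikn":72}}}
After op 8 (add /jig/q/2 29): {"j":{"iue":{"t":8,"wf":89,"ye":7},"p":{"c":20,"kvt":93}},"jig":{"gm":[91,84,85,81,59],"or":[38,32,69],"q":[24,91,29,45]},"qpm":[61,{"hqw":84,"r":38}],"s":{"b":[5,44,16,95,26],"chb":{"e":96,"ja":90},"jj":{"y":17},"wyg":{"asc":83,"ikn":72}}}
After op 9 (remove /qpm/1): {"j":{"iue":{"t":8,"wf":89,"ye":7},"p":{"c":20,"kvt":93}},"jig":{"gm":[91,84,85,81,59],"or":[38,32,69],"q":[24,91,29,45]},"qpm":[61],"s":{"b":[5,44,16,95,26],"chb":{"e":96,"ja":90},"jj":{"y":17},"wyg":{"asc":83,"ikn":72}}}
After op 10 (replace /jig 16): {"j":{"iue":{"t":8,"wf":89,"ye":7},"p":{"c":20,"kvt":93}},"jig":16,"qpm":[61],"s":{"b":[5,44,16,95,26],"chb":{"e":96,"ja":90},"jj":{"y":17},"wyg":{"asc":83,"ikn":72}}}
After op 11 (add /s/hf 21): {"j":{"iue":{"t":8,"wf":89,"ye":7},"p":{"c":20,"kvt":93}},"jig":16,"qpm":[61],"s":{"b":[5,44,16,95,26],"chb":{"e":96,"ja":90},"hf":21,"jj":{"y":17},"wyg":{"asc":83,"ikn":72}}}
After op 12 (remove /s/b): {"j":{"iue":{"t":8,"wf":89,"ye":7},"p":{"c":20,"kvt":93}},"jig":16,"qpm":[61],"s":{"chb":{"e":96,"ja":90},"hf":21,"jj":{"y":17},"wyg":{"asc":83,"ikn":72}}}
After op 13 (remove /qpm): {"j":{"iue":{"t":8,"wf":89,"ye":7},"p":{"c":20,"kvt":93}},"jig":16,"s":{"chb":{"e":96,"ja":90},"hf":21,"jj":{"y":17},"wyg":{"asc":83,"ikn":72}}}
After op 14 (add /s/wyg/ikn 42): {"j":{"iue":{"t":8,"wf":89,"ye":7},"p":{"c":20,"kvt":93}},"jig":16,"s":{"chb":{"e":96,"ja":90},"hf":21,"jj":{"y":17},"wyg":{"asc":83,"ikn":42}}}
After op 15 (add /j/p/qw 9): {"j":{"iue":{"t":8,"wf":89,"ye":7},"p":{"c":20,"kvt":93,"qw":9}},"jig":16,"s":{"chb":{"e":96,"ja":90},"hf":21,"jj":{"y":17},"wyg":{"asc":83,"ikn":42}}}
After op 16 (replace /s/jj/y 68): {"j":{"iue":{"t":8,"wf":89,"ye":7},"p":{"c":20,"kvt":93,"qw":9}},"jig":16,"s":{"chb":{"e":96,"ja":90},"hf":21,"jj":{"y":68},"wyg":{"asc":83,"ikn":42}}}
After op 17 (remove /s/jj): {"j":{"iue":{"t":8,"wf":89,"ye":7},"p":{"c":20,"kvt":93,"qw":9}},"jig":16,"s":{"chb":{"e":96,"ja":90},"hf":21,"wyg":{"asc":83,"ikn":42}}}
After op 18 (add /j/iue 67): {"j":{"iue":67,"p":{"c":20,"kvt":93,"qw":9}},"jig":16,"s":{"chb":{"e":96,"ja":90},"hf":21,"wyg":{"asc":83,"ikn":42}}}
After op 19 (add /s/chb/e 97): {"j":{"iue":67,"p":{"c":20,"kvt":93,"qw":9}},"jig":16,"s":{"chb":{"e":97,"ja":90},"hf":21,"wyg":{"asc":83,"ikn":42}}}
After op 20 (replace /s/chb/ja 29): {"j":{"iue":67,"p":{"c":20,"kvt":93,"qw":9}},"jig":16,"s":{"chb":{"e":97,"ja":29},"hf":21,"wyg":{"asc":83,"ikn":42}}}
After op 21 (add /s/wyg/nbk 91): {"j":{"iue":67,"p":{"c":20,"kvt":93,"qw":9}},"jig":16,"s":{"chb":{"e":97,"ja":29},"hf":21,"wyg":{"asc":83,"ikn":42,"nbk":91}}}
After op 22 (remove /s/wyg): {"j":{"iue":67,"p":{"c":20,"kvt":93,"qw":9}},"jig":16,"s":{"chb":{"e":97,"ja":29},"hf":21}}
After op 23 (replace /j/p 42): {"j":{"iue":67,"p":42},"jig":16,"s":{"chb":{"e":97,"ja":29},"hf":21}}
After op 24 (add /j 47): {"j":47,"jig":16,"s":{"chb":{"e":97,"ja":29},"hf":21}}
Size at the root: 3

Answer: 3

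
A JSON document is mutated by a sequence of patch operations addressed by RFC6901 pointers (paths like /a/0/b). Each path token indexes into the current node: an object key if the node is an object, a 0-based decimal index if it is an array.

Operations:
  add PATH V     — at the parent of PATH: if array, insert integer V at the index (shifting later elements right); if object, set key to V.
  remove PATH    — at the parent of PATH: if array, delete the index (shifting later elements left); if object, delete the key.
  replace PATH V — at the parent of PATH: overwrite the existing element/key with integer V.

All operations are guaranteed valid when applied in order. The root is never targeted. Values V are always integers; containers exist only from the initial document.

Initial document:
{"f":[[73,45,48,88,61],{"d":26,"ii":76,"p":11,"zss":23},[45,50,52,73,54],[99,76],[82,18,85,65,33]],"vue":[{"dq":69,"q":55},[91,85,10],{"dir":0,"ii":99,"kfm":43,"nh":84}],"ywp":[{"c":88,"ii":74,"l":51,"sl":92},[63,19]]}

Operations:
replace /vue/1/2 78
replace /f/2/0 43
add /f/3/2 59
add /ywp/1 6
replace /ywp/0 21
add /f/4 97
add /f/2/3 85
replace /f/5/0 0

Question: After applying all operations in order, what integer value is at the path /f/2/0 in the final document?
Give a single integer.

After op 1 (replace /vue/1/2 78): {"f":[[73,45,48,88,61],{"d":26,"ii":76,"p":11,"zss":23},[45,50,52,73,54],[99,76],[82,18,85,65,33]],"vue":[{"dq":69,"q":55},[91,85,78],{"dir":0,"ii":99,"kfm":43,"nh":84}],"ywp":[{"c":88,"ii":74,"l":51,"sl":92},[63,19]]}
After op 2 (replace /f/2/0 43): {"f":[[73,45,48,88,61],{"d":26,"ii":76,"p":11,"zss":23},[43,50,52,73,54],[99,76],[82,18,85,65,33]],"vue":[{"dq":69,"q":55},[91,85,78],{"dir":0,"ii":99,"kfm":43,"nh":84}],"ywp":[{"c":88,"ii":74,"l":51,"sl":92},[63,19]]}
After op 3 (add /f/3/2 59): {"f":[[73,45,48,88,61],{"d":26,"ii":76,"p":11,"zss":23},[43,50,52,73,54],[99,76,59],[82,18,85,65,33]],"vue":[{"dq":69,"q":55},[91,85,78],{"dir":0,"ii":99,"kfm":43,"nh":84}],"ywp":[{"c":88,"ii":74,"l":51,"sl":92},[63,19]]}
After op 4 (add /ywp/1 6): {"f":[[73,45,48,88,61],{"d":26,"ii":76,"p":11,"zss":23},[43,50,52,73,54],[99,76,59],[82,18,85,65,33]],"vue":[{"dq":69,"q":55},[91,85,78],{"dir":0,"ii":99,"kfm":43,"nh":84}],"ywp":[{"c":88,"ii":74,"l":51,"sl":92},6,[63,19]]}
After op 5 (replace /ywp/0 21): {"f":[[73,45,48,88,61],{"d":26,"ii":76,"p":11,"zss":23},[43,50,52,73,54],[99,76,59],[82,18,85,65,33]],"vue":[{"dq":69,"q":55},[91,85,78],{"dir":0,"ii":99,"kfm":43,"nh":84}],"ywp":[21,6,[63,19]]}
After op 6 (add /f/4 97): {"f":[[73,45,48,88,61],{"d":26,"ii":76,"p":11,"zss":23},[43,50,52,73,54],[99,76,59],97,[82,18,85,65,33]],"vue":[{"dq":69,"q":55},[91,85,78],{"dir":0,"ii":99,"kfm":43,"nh":84}],"ywp":[21,6,[63,19]]}
After op 7 (add /f/2/3 85): {"f":[[73,45,48,88,61],{"d":26,"ii":76,"p":11,"zss":23},[43,50,52,85,73,54],[99,76,59],97,[82,18,85,65,33]],"vue":[{"dq":69,"q":55},[91,85,78],{"dir":0,"ii":99,"kfm":43,"nh":84}],"ywp":[21,6,[63,19]]}
After op 8 (replace /f/5/0 0): {"f":[[73,45,48,88,61],{"d":26,"ii":76,"p":11,"zss":23},[43,50,52,85,73,54],[99,76,59],97,[0,18,85,65,33]],"vue":[{"dq":69,"q":55},[91,85,78],{"dir":0,"ii":99,"kfm":43,"nh":84}],"ywp":[21,6,[63,19]]}
Value at /f/2/0: 43

Answer: 43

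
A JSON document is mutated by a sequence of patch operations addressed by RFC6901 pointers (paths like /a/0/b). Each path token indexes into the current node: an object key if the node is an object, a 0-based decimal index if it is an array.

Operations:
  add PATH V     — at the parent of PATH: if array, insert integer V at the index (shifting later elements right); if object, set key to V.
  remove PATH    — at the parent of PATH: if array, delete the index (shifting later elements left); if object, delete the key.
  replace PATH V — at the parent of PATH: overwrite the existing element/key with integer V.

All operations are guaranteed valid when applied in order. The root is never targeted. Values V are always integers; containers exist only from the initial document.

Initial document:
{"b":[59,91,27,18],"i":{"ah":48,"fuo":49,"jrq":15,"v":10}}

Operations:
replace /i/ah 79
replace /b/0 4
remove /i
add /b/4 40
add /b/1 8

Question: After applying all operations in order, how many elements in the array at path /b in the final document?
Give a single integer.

Answer: 6

Derivation:
After op 1 (replace /i/ah 79): {"b":[59,91,27,18],"i":{"ah":79,"fuo":49,"jrq":15,"v":10}}
After op 2 (replace /b/0 4): {"b":[4,91,27,18],"i":{"ah":79,"fuo":49,"jrq":15,"v":10}}
After op 3 (remove /i): {"b":[4,91,27,18]}
After op 4 (add /b/4 40): {"b":[4,91,27,18,40]}
After op 5 (add /b/1 8): {"b":[4,8,91,27,18,40]}
Size at path /b: 6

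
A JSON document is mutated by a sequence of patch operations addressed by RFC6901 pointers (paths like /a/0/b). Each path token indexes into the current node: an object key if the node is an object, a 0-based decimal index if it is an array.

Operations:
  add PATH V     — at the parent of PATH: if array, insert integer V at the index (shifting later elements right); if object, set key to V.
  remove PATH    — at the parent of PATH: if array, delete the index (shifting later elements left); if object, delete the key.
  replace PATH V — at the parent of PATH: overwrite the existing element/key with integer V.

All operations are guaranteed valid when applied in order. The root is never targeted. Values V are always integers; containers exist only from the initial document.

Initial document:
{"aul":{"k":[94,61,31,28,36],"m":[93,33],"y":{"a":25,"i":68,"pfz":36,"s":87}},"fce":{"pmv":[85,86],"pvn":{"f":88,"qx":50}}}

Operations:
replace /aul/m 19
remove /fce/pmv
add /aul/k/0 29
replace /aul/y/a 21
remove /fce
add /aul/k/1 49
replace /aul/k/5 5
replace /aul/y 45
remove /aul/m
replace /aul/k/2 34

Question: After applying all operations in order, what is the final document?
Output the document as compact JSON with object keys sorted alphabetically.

Answer: {"aul":{"k":[29,49,34,61,31,5,36],"y":45}}

Derivation:
After op 1 (replace /aul/m 19): {"aul":{"k":[94,61,31,28,36],"m":19,"y":{"a":25,"i":68,"pfz":36,"s":87}},"fce":{"pmv":[85,86],"pvn":{"f":88,"qx":50}}}
After op 2 (remove /fce/pmv): {"aul":{"k":[94,61,31,28,36],"m":19,"y":{"a":25,"i":68,"pfz":36,"s":87}},"fce":{"pvn":{"f":88,"qx":50}}}
After op 3 (add /aul/k/0 29): {"aul":{"k":[29,94,61,31,28,36],"m":19,"y":{"a":25,"i":68,"pfz":36,"s":87}},"fce":{"pvn":{"f":88,"qx":50}}}
After op 4 (replace /aul/y/a 21): {"aul":{"k":[29,94,61,31,28,36],"m":19,"y":{"a":21,"i":68,"pfz":36,"s":87}},"fce":{"pvn":{"f":88,"qx":50}}}
After op 5 (remove /fce): {"aul":{"k":[29,94,61,31,28,36],"m":19,"y":{"a":21,"i":68,"pfz":36,"s":87}}}
After op 6 (add /aul/k/1 49): {"aul":{"k":[29,49,94,61,31,28,36],"m":19,"y":{"a":21,"i":68,"pfz":36,"s":87}}}
After op 7 (replace /aul/k/5 5): {"aul":{"k":[29,49,94,61,31,5,36],"m":19,"y":{"a":21,"i":68,"pfz":36,"s":87}}}
After op 8 (replace /aul/y 45): {"aul":{"k":[29,49,94,61,31,5,36],"m":19,"y":45}}
After op 9 (remove /aul/m): {"aul":{"k":[29,49,94,61,31,5,36],"y":45}}
After op 10 (replace /aul/k/2 34): {"aul":{"k":[29,49,34,61,31,5,36],"y":45}}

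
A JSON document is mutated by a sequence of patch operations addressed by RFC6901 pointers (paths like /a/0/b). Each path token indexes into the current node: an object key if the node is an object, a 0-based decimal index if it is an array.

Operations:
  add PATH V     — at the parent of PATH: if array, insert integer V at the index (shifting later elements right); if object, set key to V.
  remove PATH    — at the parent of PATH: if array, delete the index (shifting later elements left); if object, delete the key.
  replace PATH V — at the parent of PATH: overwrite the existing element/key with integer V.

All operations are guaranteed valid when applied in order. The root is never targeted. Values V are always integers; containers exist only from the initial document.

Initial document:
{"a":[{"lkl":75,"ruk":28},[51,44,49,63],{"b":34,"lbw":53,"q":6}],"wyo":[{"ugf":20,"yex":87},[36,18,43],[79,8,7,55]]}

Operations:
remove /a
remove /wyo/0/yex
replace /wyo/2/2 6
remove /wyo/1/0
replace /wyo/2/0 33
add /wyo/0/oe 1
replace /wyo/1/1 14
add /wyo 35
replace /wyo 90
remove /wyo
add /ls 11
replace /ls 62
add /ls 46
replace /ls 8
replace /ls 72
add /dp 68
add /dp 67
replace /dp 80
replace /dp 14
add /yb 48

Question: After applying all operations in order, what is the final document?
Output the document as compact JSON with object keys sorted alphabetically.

Answer: {"dp":14,"ls":72,"yb":48}

Derivation:
After op 1 (remove /a): {"wyo":[{"ugf":20,"yex":87},[36,18,43],[79,8,7,55]]}
After op 2 (remove /wyo/0/yex): {"wyo":[{"ugf":20},[36,18,43],[79,8,7,55]]}
After op 3 (replace /wyo/2/2 6): {"wyo":[{"ugf":20},[36,18,43],[79,8,6,55]]}
After op 4 (remove /wyo/1/0): {"wyo":[{"ugf":20},[18,43],[79,8,6,55]]}
After op 5 (replace /wyo/2/0 33): {"wyo":[{"ugf":20},[18,43],[33,8,6,55]]}
After op 6 (add /wyo/0/oe 1): {"wyo":[{"oe":1,"ugf":20},[18,43],[33,8,6,55]]}
After op 7 (replace /wyo/1/1 14): {"wyo":[{"oe":1,"ugf":20},[18,14],[33,8,6,55]]}
After op 8 (add /wyo 35): {"wyo":35}
After op 9 (replace /wyo 90): {"wyo":90}
After op 10 (remove /wyo): {}
After op 11 (add /ls 11): {"ls":11}
After op 12 (replace /ls 62): {"ls":62}
After op 13 (add /ls 46): {"ls":46}
After op 14 (replace /ls 8): {"ls":8}
After op 15 (replace /ls 72): {"ls":72}
After op 16 (add /dp 68): {"dp":68,"ls":72}
After op 17 (add /dp 67): {"dp":67,"ls":72}
After op 18 (replace /dp 80): {"dp":80,"ls":72}
After op 19 (replace /dp 14): {"dp":14,"ls":72}
After op 20 (add /yb 48): {"dp":14,"ls":72,"yb":48}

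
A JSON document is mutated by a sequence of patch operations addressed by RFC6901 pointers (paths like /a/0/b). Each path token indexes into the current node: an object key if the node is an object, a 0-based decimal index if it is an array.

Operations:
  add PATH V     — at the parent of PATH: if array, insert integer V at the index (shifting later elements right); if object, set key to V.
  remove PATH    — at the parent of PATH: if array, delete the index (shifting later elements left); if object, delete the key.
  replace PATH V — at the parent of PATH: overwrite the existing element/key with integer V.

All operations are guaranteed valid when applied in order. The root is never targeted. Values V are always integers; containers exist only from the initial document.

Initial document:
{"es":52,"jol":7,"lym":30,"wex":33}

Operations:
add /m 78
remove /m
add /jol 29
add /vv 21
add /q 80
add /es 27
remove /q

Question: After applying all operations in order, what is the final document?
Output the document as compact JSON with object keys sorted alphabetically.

Answer: {"es":27,"jol":29,"lym":30,"vv":21,"wex":33}

Derivation:
After op 1 (add /m 78): {"es":52,"jol":7,"lym":30,"m":78,"wex":33}
After op 2 (remove /m): {"es":52,"jol":7,"lym":30,"wex":33}
After op 3 (add /jol 29): {"es":52,"jol":29,"lym":30,"wex":33}
After op 4 (add /vv 21): {"es":52,"jol":29,"lym":30,"vv":21,"wex":33}
After op 5 (add /q 80): {"es":52,"jol":29,"lym":30,"q":80,"vv":21,"wex":33}
After op 6 (add /es 27): {"es":27,"jol":29,"lym":30,"q":80,"vv":21,"wex":33}
After op 7 (remove /q): {"es":27,"jol":29,"lym":30,"vv":21,"wex":33}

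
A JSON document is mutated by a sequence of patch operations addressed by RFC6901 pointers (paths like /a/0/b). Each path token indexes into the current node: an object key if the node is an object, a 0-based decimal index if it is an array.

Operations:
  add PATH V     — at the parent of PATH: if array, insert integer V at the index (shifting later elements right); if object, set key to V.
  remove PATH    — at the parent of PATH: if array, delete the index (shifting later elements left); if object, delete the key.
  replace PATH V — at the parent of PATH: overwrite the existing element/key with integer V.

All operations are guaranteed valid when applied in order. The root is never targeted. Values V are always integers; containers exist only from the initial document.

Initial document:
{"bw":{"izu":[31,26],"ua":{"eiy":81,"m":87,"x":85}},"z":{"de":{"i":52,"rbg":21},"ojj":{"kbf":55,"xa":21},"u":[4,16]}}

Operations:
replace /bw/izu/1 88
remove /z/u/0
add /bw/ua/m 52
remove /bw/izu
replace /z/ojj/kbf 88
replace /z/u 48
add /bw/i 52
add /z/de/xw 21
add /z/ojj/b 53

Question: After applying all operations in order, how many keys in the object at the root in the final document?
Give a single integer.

After op 1 (replace /bw/izu/1 88): {"bw":{"izu":[31,88],"ua":{"eiy":81,"m":87,"x":85}},"z":{"de":{"i":52,"rbg":21},"ojj":{"kbf":55,"xa":21},"u":[4,16]}}
After op 2 (remove /z/u/0): {"bw":{"izu":[31,88],"ua":{"eiy":81,"m":87,"x":85}},"z":{"de":{"i":52,"rbg":21},"ojj":{"kbf":55,"xa":21},"u":[16]}}
After op 3 (add /bw/ua/m 52): {"bw":{"izu":[31,88],"ua":{"eiy":81,"m":52,"x":85}},"z":{"de":{"i":52,"rbg":21},"ojj":{"kbf":55,"xa":21},"u":[16]}}
After op 4 (remove /bw/izu): {"bw":{"ua":{"eiy":81,"m":52,"x":85}},"z":{"de":{"i":52,"rbg":21},"ojj":{"kbf":55,"xa":21},"u":[16]}}
After op 5 (replace /z/ojj/kbf 88): {"bw":{"ua":{"eiy":81,"m":52,"x":85}},"z":{"de":{"i":52,"rbg":21},"ojj":{"kbf":88,"xa":21},"u":[16]}}
After op 6 (replace /z/u 48): {"bw":{"ua":{"eiy":81,"m":52,"x":85}},"z":{"de":{"i":52,"rbg":21},"ojj":{"kbf":88,"xa":21},"u":48}}
After op 7 (add /bw/i 52): {"bw":{"i":52,"ua":{"eiy":81,"m":52,"x":85}},"z":{"de":{"i":52,"rbg":21},"ojj":{"kbf":88,"xa":21},"u":48}}
After op 8 (add /z/de/xw 21): {"bw":{"i":52,"ua":{"eiy":81,"m":52,"x":85}},"z":{"de":{"i":52,"rbg":21,"xw":21},"ojj":{"kbf":88,"xa":21},"u":48}}
After op 9 (add /z/ojj/b 53): {"bw":{"i":52,"ua":{"eiy":81,"m":52,"x":85}},"z":{"de":{"i":52,"rbg":21,"xw":21},"ojj":{"b":53,"kbf":88,"xa":21},"u":48}}
Size at the root: 2

Answer: 2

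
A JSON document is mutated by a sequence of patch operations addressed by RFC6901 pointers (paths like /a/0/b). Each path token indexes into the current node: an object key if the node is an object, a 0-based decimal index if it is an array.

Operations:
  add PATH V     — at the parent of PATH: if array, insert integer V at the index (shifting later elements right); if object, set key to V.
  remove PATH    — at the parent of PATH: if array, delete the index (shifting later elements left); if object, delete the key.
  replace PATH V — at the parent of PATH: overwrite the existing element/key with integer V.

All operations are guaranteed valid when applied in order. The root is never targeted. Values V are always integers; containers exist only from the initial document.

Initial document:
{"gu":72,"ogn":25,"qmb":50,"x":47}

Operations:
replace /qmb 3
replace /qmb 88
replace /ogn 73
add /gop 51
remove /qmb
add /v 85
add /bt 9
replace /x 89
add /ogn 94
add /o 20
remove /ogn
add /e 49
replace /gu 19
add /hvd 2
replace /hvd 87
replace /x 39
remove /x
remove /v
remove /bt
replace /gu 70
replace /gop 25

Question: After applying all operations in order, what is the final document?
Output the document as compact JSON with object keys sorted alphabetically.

After op 1 (replace /qmb 3): {"gu":72,"ogn":25,"qmb":3,"x":47}
After op 2 (replace /qmb 88): {"gu":72,"ogn":25,"qmb":88,"x":47}
After op 3 (replace /ogn 73): {"gu":72,"ogn":73,"qmb":88,"x":47}
After op 4 (add /gop 51): {"gop":51,"gu":72,"ogn":73,"qmb":88,"x":47}
After op 5 (remove /qmb): {"gop":51,"gu":72,"ogn":73,"x":47}
After op 6 (add /v 85): {"gop":51,"gu":72,"ogn":73,"v":85,"x":47}
After op 7 (add /bt 9): {"bt":9,"gop":51,"gu":72,"ogn":73,"v":85,"x":47}
After op 8 (replace /x 89): {"bt":9,"gop":51,"gu":72,"ogn":73,"v":85,"x":89}
After op 9 (add /ogn 94): {"bt":9,"gop":51,"gu":72,"ogn":94,"v":85,"x":89}
After op 10 (add /o 20): {"bt":9,"gop":51,"gu":72,"o":20,"ogn":94,"v":85,"x":89}
After op 11 (remove /ogn): {"bt":9,"gop":51,"gu":72,"o":20,"v":85,"x":89}
After op 12 (add /e 49): {"bt":9,"e":49,"gop":51,"gu":72,"o":20,"v":85,"x":89}
After op 13 (replace /gu 19): {"bt":9,"e":49,"gop":51,"gu":19,"o":20,"v":85,"x":89}
After op 14 (add /hvd 2): {"bt":9,"e":49,"gop":51,"gu":19,"hvd":2,"o":20,"v":85,"x":89}
After op 15 (replace /hvd 87): {"bt":9,"e":49,"gop":51,"gu":19,"hvd":87,"o":20,"v":85,"x":89}
After op 16 (replace /x 39): {"bt":9,"e":49,"gop":51,"gu":19,"hvd":87,"o":20,"v":85,"x":39}
After op 17 (remove /x): {"bt":9,"e":49,"gop":51,"gu":19,"hvd":87,"o":20,"v":85}
After op 18 (remove /v): {"bt":9,"e":49,"gop":51,"gu":19,"hvd":87,"o":20}
After op 19 (remove /bt): {"e":49,"gop":51,"gu":19,"hvd":87,"o":20}
After op 20 (replace /gu 70): {"e":49,"gop":51,"gu":70,"hvd":87,"o":20}
After op 21 (replace /gop 25): {"e":49,"gop":25,"gu":70,"hvd":87,"o":20}

Answer: {"e":49,"gop":25,"gu":70,"hvd":87,"o":20}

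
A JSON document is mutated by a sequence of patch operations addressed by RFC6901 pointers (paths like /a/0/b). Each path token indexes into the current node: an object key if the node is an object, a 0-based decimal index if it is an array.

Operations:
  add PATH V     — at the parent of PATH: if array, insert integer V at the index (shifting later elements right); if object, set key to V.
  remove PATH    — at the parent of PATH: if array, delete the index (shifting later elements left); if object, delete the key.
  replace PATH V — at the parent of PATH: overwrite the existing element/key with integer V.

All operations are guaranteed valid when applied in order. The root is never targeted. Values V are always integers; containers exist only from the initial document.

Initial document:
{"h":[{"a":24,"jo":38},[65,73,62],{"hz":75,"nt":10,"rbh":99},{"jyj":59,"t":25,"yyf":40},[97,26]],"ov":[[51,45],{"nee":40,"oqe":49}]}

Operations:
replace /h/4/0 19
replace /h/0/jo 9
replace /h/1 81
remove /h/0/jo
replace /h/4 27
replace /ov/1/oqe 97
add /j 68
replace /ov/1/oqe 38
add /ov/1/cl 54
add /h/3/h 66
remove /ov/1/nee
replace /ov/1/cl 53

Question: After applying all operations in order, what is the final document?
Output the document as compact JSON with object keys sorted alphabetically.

Answer: {"h":[{"a":24},81,{"hz":75,"nt":10,"rbh":99},{"h":66,"jyj":59,"t":25,"yyf":40},27],"j":68,"ov":[[51,45],{"cl":53,"oqe":38}]}

Derivation:
After op 1 (replace /h/4/0 19): {"h":[{"a":24,"jo":38},[65,73,62],{"hz":75,"nt":10,"rbh":99},{"jyj":59,"t":25,"yyf":40},[19,26]],"ov":[[51,45],{"nee":40,"oqe":49}]}
After op 2 (replace /h/0/jo 9): {"h":[{"a":24,"jo":9},[65,73,62],{"hz":75,"nt":10,"rbh":99},{"jyj":59,"t":25,"yyf":40},[19,26]],"ov":[[51,45],{"nee":40,"oqe":49}]}
After op 3 (replace /h/1 81): {"h":[{"a":24,"jo":9},81,{"hz":75,"nt":10,"rbh":99},{"jyj":59,"t":25,"yyf":40},[19,26]],"ov":[[51,45],{"nee":40,"oqe":49}]}
After op 4 (remove /h/0/jo): {"h":[{"a":24},81,{"hz":75,"nt":10,"rbh":99},{"jyj":59,"t":25,"yyf":40},[19,26]],"ov":[[51,45],{"nee":40,"oqe":49}]}
After op 5 (replace /h/4 27): {"h":[{"a":24},81,{"hz":75,"nt":10,"rbh":99},{"jyj":59,"t":25,"yyf":40},27],"ov":[[51,45],{"nee":40,"oqe":49}]}
After op 6 (replace /ov/1/oqe 97): {"h":[{"a":24},81,{"hz":75,"nt":10,"rbh":99},{"jyj":59,"t":25,"yyf":40},27],"ov":[[51,45],{"nee":40,"oqe":97}]}
After op 7 (add /j 68): {"h":[{"a":24},81,{"hz":75,"nt":10,"rbh":99},{"jyj":59,"t":25,"yyf":40},27],"j":68,"ov":[[51,45],{"nee":40,"oqe":97}]}
After op 8 (replace /ov/1/oqe 38): {"h":[{"a":24},81,{"hz":75,"nt":10,"rbh":99},{"jyj":59,"t":25,"yyf":40},27],"j":68,"ov":[[51,45],{"nee":40,"oqe":38}]}
After op 9 (add /ov/1/cl 54): {"h":[{"a":24},81,{"hz":75,"nt":10,"rbh":99},{"jyj":59,"t":25,"yyf":40},27],"j":68,"ov":[[51,45],{"cl":54,"nee":40,"oqe":38}]}
After op 10 (add /h/3/h 66): {"h":[{"a":24},81,{"hz":75,"nt":10,"rbh":99},{"h":66,"jyj":59,"t":25,"yyf":40},27],"j":68,"ov":[[51,45],{"cl":54,"nee":40,"oqe":38}]}
After op 11 (remove /ov/1/nee): {"h":[{"a":24},81,{"hz":75,"nt":10,"rbh":99},{"h":66,"jyj":59,"t":25,"yyf":40},27],"j":68,"ov":[[51,45],{"cl":54,"oqe":38}]}
After op 12 (replace /ov/1/cl 53): {"h":[{"a":24},81,{"hz":75,"nt":10,"rbh":99},{"h":66,"jyj":59,"t":25,"yyf":40},27],"j":68,"ov":[[51,45],{"cl":53,"oqe":38}]}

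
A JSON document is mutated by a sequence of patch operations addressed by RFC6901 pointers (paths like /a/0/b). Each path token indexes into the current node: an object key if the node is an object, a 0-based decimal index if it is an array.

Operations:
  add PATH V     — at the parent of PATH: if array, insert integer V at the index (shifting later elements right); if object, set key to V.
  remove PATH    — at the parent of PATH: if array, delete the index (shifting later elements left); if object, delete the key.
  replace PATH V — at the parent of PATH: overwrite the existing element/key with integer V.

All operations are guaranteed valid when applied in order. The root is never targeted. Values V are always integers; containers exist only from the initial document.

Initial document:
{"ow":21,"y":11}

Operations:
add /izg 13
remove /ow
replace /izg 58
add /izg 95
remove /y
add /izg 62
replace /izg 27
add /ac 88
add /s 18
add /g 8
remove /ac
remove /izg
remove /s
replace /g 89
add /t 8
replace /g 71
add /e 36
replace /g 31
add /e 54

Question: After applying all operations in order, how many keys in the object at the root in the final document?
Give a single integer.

Answer: 3

Derivation:
After op 1 (add /izg 13): {"izg":13,"ow":21,"y":11}
After op 2 (remove /ow): {"izg":13,"y":11}
After op 3 (replace /izg 58): {"izg":58,"y":11}
After op 4 (add /izg 95): {"izg":95,"y":11}
After op 5 (remove /y): {"izg":95}
After op 6 (add /izg 62): {"izg":62}
After op 7 (replace /izg 27): {"izg":27}
After op 8 (add /ac 88): {"ac":88,"izg":27}
After op 9 (add /s 18): {"ac":88,"izg":27,"s":18}
After op 10 (add /g 8): {"ac":88,"g":8,"izg":27,"s":18}
After op 11 (remove /ac): {"g":8,"izg":27,"s":18}
After op 12 (remove /izg): {"g":8,"s":18}
After op 13 (remove /s): {"g":8}
After op 14 (replace /g 89): {"g":89}
After op 15 (add /t 8): {"g":89,"t":8}
After op 16 (replace /g 71): {"g":71,"t":8}
After op 17 (add /e 36): {"e":36,"g":71,"t":8}
After op 18 (replace /g 31): {"e":36,"g":31,"t":8}
After op 19 (add /e 54): {"e":54,"g":31,"t":8}
Size at the root: 3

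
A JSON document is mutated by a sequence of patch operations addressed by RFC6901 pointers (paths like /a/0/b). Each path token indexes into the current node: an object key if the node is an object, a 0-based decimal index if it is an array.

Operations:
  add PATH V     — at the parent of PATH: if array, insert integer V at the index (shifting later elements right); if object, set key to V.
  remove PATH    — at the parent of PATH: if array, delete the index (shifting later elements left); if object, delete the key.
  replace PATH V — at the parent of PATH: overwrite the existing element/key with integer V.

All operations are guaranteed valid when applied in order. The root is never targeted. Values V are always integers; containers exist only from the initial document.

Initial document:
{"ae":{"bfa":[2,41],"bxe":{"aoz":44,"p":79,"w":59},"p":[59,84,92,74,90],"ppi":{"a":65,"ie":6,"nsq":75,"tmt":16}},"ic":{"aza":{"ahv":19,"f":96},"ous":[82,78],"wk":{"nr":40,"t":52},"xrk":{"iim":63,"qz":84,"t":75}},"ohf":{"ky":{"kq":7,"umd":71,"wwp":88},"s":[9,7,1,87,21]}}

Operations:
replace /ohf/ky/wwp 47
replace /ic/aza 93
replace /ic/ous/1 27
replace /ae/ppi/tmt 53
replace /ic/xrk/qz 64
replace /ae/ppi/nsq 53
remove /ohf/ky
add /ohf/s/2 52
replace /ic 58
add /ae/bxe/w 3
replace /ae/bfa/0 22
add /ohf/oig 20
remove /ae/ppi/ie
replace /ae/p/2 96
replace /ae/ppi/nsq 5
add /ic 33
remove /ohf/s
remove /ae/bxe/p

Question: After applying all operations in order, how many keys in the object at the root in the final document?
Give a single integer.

Answer: 3

Derivation:
After op 1 (replace /ohf/ky/wwp 47): {"ae":{"bfa":[2,41],"bxe":{"aoz":44,"p":79,"w":59},"p":[59,84,92,74,90],"ppi":{"a":65,"ie":6,"nsq":75,"tmt":16}},"ic":{"aza":{"ahv":19,"f":96},"ous":[82,78],"wk":{"nr":40,"t":52},"xrk":{"iim":63,"qz":84,"t":75}},"ohf":{"ky":{"kq":7,"umd":71,"wwp":47},"s":[9,7,1,87,21]}}
After op 2 (replace /ic/aza 93): {"ae":{"bfa":[2,41],"bxe":{"aoz":44,"p":79,"w":59},"p":[59,84,92,74,90],"ppi":{"a":65,"ie":6,"nsq":75,"tmt":16}},"ic":{"aza":93,"ous":[82,78],"wk":{"nr":40,"t":52},"xrk":{"iim":63,"qz":84,"t":75}},"ohf":{"ky":{"kq":7,"umd":71,"wwp":47},"s":[9,7,1,87,21]}}
After op 3 (replace /ic/ous/1 27): {"ae":{"bfa":[2,41],"bxe":{"aoz":44,"p":79,"w":59},"p":[59,84,92,74,90],"ppi":{"a":65,"ie":6,"nsq":75,"tmt":16}},"ic":{"aza":93,"ous":[82,27],"wk":{"nr":40,"t":52},"xrk":{"iim":63,"qz":84,"t":75}},"ohf":{"ky":{"kq":7,"umd":71,"wwp":47},"s":[9,7,1,87,21]}}
After op 4 (replace /ae/ppi/tmt 53): {"ae":{"bfa":[2,41],"bxe":{"aoz":44,"p":79,"w":59},"p":[59,84,92,74,90],"ppi":{"a":65,"ie":6,"nsq":75,"tmt":53}},"ic":{"aza":93,"ous":[82,27],"wk":{"nr":40,"t":52},"xrk":{"iim":63,"qz":84,"t":75}},"ohf":{"ky":{"kq":7,"umd":71,"wwp":47},"s":[9,7,1,87,21]}}
After op 5 (replace /ic/xrk/qz 64): {"ae":{"bfa":[2,41],"bxe":{"aoz":44,"p":79,"w":59},"p":[59,84,92,74,90],"ppi":{"a":65,"ie":6,"nsq":75,"tmt":53}},"ic":{"aza":93,"ous":[82,27],"wk":{"nr":40,"t":52},"xrk":{"iim":63,"qz":64,"t":75}},"ohf":{"ky":{"kq":7,"umd":71,"wwp":47},"s":[9,7,1,87,21]}}
After op 6 (replace /ae/ppi/nsq 53): {"ae":{"bfa":[2,41],"bxe":{"aoz":44,"p":79,"w":59},"p":[59,84,92,74,90],"ppi":{"a":65,"ie":6,"nsq":53,"tmt":53}},"ic":{"aza":93,"ous":[82,27],"wk":{"nr":40,"t":52},"xrk":{"iim":63,"qz":64,"t":75}},"ohf":{"ky":{"kq":7,"umd":71,"wwp":47},"s":[9,7,1,87,21]}}
After op 7 (remove /ohf/ky): {"ae":{"bfa":[2,41],"bxe":{"aoz":44,"p":79,"w":59},"p":[59,84,92,74,90],"ppi":{"a":65,"ie":6,"nsq":53,"tmt":53}},"ic":{"aza":93,"ous":[82,27],"wk":{"nr":40,"t":52},"xrk":{"iim":63,"qz":64,"t":75}},"ohf":{"s":[9,7,1,87,21]}}
After op 8 (add /ohf/s/2 52): {"ae":{"bfa":[2,41],"bxe":{"aoz":44,"p":79,"w":59},"p":[59,84,92,74,90],"ppi":{"a":65,"ie":6,"nsq":53,"tmt":53}},"ic":{"aza":93,"ous":[82,27],"wk":{"nr":40,"t":52},"xrk":{"iim":63,"qz":64,"t":75}},"ohf":{"s":[9,7,52,1,87,21]}}
After op 9 (replace /ic 58): {"ae":{"bfa":[2,41],"bxe":{"aoz":44,"p":79,"w":59},"p":[59,84,92,74,90],"ppi":{"a":65,"ie":6,"nsq":53,"tmt":53}},"ic":58,"ohf":{"s":[9,7,52,1,87,21]}}
After op 10 (add /ae/bxe/w 3): {"ae":{"bfa":[2,41],"bxe":{"aoz":44,"p":79,"w":3},"p":[59,84,92,74,90],"ppi":{"a":65,"ie":6,"nsq":53,"tmt":53}},"ic":58,"ohf":{"s":[9,7,52,1,87,21]}}
After op 11 (replace /ae/bfa/0 22): {"ae":{"bfa":[22,41],"bxe":{"aoz":44,"p":79,"w":3},"p":[59,84,92,74,90],"ppi":{"a":65,"ie":6,"nsq":53,"tmt":53}},"ic":58,"ohf":{"s":[9,7,52,1,87,21]}}
After op 12 (add /ohf/oig 20): {"ae":{"bfa":[22,41],"bxe":{"aoz":44,"p":79,"w":3},"p":[59,84,92,74,90],"ppi":{"a":65,"ie":6,"nsq":53,"tmt":53}},"ic":58,"ohf":{"oig":20,"s":[9,7,52,1,87,21]}}
After op 13 (remove /ae/ppi/ie): {"ae":{"bfa":[22,41],"bxe":{"aoz":44,"p":79,"w":3},"p":[59,84,92,74,90],"ppi":{"a":65,"nsq":53,"tmt":53}},"ic":58,"ohf":{"oig":20,"s":[9,7,52,1,87,21]}}
After op 14 (replace /ae/p/2 96): {"ae":{"bfa":[22,41],"bxe":{"aoz":44,"p":79,"w":3},"p":[59,84,96,74,90],"ppi":{"a":65,"nsq":53,"tmt":53}},"ic":58,"ohf":{"oig":20,"s":[9,7,52,1,87,21]}}
After op 15 (replace /ae/ppi/nsq 5): {"ae":{"bfa":[22,41],"bxe":{"aoz":44,"p":79,"w":3},"p":[59,84,96,74,90],"ppi":{"a":65,"nsq":5,"tmt":53}},"ic":58,"ohf":{"oig":20,"s":[9,7,52,1,87,21]}}
After op 16 (add /ic 33): {"ae":{"bfa":[22,41],"bxe":{"aoz":44,"p":79,"w":3},"p":[59,84,96,74,90],"ppi":{"a":65,"nsq":5,"tmt":53}},"ic":33,"ohf":{"oig":20,"s":[9,7,52,1,87,21]}}
After op 17 (remove /ohf/s): {"ae":{"bfa":[22,41],"bxe":{"aoz":44,"p":79,"w":3},"p":[59,84,96,74,90],"ppi":{"a":65,"nsq":5,"tmt":53}},"ic":33,"ohf":{"oig":20}}
After op 18 (remove /ae/bxe/p): {"ae":{"bfa":[22,41],"bxe":{"aoz":44,"w":3},"p":[59,84,96,74,90],"ppi":{"a":65,"nsq":5,"tmt":53}},"ic":33,"ohf":{"oig":20}}
Size at the root: 3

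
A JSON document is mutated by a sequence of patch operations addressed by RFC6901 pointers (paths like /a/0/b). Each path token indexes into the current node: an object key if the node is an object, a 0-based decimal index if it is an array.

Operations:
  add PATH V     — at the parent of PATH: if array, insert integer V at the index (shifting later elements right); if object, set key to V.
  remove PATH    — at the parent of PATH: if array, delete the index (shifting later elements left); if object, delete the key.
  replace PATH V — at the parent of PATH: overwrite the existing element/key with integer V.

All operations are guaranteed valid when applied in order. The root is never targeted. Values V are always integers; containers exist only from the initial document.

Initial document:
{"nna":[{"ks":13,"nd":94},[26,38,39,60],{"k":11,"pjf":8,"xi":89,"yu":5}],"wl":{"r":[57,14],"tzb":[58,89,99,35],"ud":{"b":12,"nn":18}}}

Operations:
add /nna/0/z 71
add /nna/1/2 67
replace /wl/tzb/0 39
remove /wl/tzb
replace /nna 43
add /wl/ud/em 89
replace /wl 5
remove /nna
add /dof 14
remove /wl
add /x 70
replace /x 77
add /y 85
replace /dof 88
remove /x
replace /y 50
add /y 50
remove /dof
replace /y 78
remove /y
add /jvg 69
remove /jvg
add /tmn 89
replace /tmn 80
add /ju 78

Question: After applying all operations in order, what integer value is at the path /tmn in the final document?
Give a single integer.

After op 1 (add /nna/0/z 71): {"nna":[{"ks":13,"nd":94,"z":71},[26,38,39,60],{"k":11,"pjf":8,"xi":89,"yu":5}],"wl":{"r":[57,14],"tzb":[58,89,99,35],"ud":{"b":12,"nn":18}}}
After op 2 (add /nna/1/2 67): {"nna":[{"ks":13,"nd":94,"z":71},[26,38,67,39,60],{"k":11,"pjf":8,"xi":89,"yu":5}],"wl":{"r":[57,14],"tzb":[58,89,99,35],"ud":{"b":12,"nn":18}}}
After op 3 (replace /wl/tzb/0 39): {"nna":[{"ks":13,"nd":94,"z":71},[26,38,67,39,60],{"k":11,"pjf":8,"xi":89,"yu":5}],"wl":{"r":[57,14],"tzb":[39,89,99,35],"ud":{"b":12,"nn":18}}}
After op 4 (remove /wl/tzb): {"nna":[{"ks":13,"nd":94,"z":71},[26,38,67,39,60],{"k":11,"pjf":8,"xi":89,"yu":5}],"wl":{"r":[57,14],"ud":{"b":12,"nn":18}}}
After op 5 (replace /nna 43): {"nna":43,"wl":{"r":[57,14],"ud":{"b":12,"nn":18}}}
After op 6 (add /wl/ud/em 89): {"nna":43,"wl":{"r":[57,14],"ud":{"b":12,"em":89,"nn":18}}}
After op 7 (replace /wl 5): {"nna":43,"wl":5}
After op 8 (remove /nna): {"wl":5}
After op 9 (add /dof 14): {"dof":14,"wl":5}
After op 10 (remove /wl): {"dof":14}
After op 11 (add /x 70): {"dof":14,"x":70}
After op 12 (replace /x 77): {"dof":14,"x":77}
After op 13 (add /y 85): {"dof":14,"x":77,"y":85}
After op 14 (replace /dof 88): {"dof":88,"x":77,"y":85}
After op 15 (remove /x): {"dof":88,"y":85}
After op 16 (replace /y 50): {"dof":88,"y":50}
After op 17 (add /y 50): {"dof":88,"y":50}
After op 18 (remove /dof): {"y":50}
After op 19 (replace /y 78): {"y":78}
After op 20 (remove /y): {}
After op 21 (add /jvg 69): {"jvg":69}
After op 22 (remove /jvg): {}
After op 23 (add /tmn 89): {"tmn":89}
After op 24 (replace /tmn 80): {"tmn":80}
After op 25 (add /ju 78): {"ju":78,"tmn":80}
Value at /tmn: 80

Answer: 80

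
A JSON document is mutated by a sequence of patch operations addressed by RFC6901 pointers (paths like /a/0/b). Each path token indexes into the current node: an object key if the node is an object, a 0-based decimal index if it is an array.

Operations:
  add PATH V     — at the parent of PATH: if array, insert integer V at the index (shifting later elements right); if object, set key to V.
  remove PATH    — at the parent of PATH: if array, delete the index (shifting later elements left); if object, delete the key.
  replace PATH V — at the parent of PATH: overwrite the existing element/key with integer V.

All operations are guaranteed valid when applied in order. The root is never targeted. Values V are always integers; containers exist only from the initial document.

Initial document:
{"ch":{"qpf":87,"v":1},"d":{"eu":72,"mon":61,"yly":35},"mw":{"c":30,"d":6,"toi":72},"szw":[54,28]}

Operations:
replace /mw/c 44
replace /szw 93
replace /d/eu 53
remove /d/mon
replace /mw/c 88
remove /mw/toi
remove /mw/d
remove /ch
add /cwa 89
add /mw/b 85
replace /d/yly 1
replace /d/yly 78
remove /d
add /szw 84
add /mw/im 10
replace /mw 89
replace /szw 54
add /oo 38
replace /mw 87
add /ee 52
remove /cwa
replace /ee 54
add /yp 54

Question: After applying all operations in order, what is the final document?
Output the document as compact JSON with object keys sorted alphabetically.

Answer: {"ee":54,"mw":87,"oo":38,"szw":54,"yp":54}

Derivation:
After op 1 (replace /mw/c 44): {"ch":{"qpf":87,"v":1},"d":{"eu":72,"mon":61,"yly":35},"mw":{"c":44,"d":6,"toi":72},"szw":[54,28]}
After op 2 (replace /szw 93): {"ch":{"qpf":87,"v":1},"d":{"eu":72,"mon":61,"yly":35},"mw":{"c":44,"d":6,"toi":72},"szw":93}
After op 3 (replace /d/eu 53): {"ch":{"qpf":87,"v":1},"d":{"eu":53,"mon":61,"yly":35},"mw":{"c":44,"d":6,"toi":72},"szw":93}
After op 4 (remove /d/mon): {"ch":{"qpf":87,"v":1},"d":{"eu":53,"yly":35},"mw":{"c":44,"d":6,"toi":72},"szw":93}
After op 5 (replace /mw/c 88): {"ch":{"qpf":87,"v":1},"d":{"eu":53,"yly":35},"mw":{"c":88,"d":6,"toi":72},"szw":93}
After op 6 (remove /mw/toi): {"ch":{"qpf":87,"v":1},"d":{"eu":53,"yly":35},"mw":{"c":88,"d":6},"szw":93}
After op 7 (remove /mw/d): {"ch":{"qpf":87,"v":1},"d":{"eu":53,"yly":35},"mw":{"c":88},"szw":93}
After op 8 (remove /ch): {"d":{"eu":53,"yly":35},"mw":{"c":88},"szw":93}
After op 9 (add /cwa 89): {"cwa":89,"d":{"eu":53,"yly":35},"mw":{"c":88},"szw":93}
After op 10 (add /mw/b 85): {"cwa":89,"d":{"eu":53,"yly":35},"mw":{"b":85,"c":88},"szw":93}
After op 11 (replace /d/yly 1): {"cwa":89,"d":{"eu":53,"yly":1},"mw":{"b":85,"c":88},"szw":93}
After op 12 (replace /d/yly 78): {"cwa":89,"d":{"eu":53,"yly":78},"mw":{"b":85,"c":88},"szw":93}
After op 13 (remove /d): {"cwa":89,"mw":{"b":85,"c":88},"szw":93}
After op 14 (add /szw 84): {"cwa":89,"mw":{"b":85,"c":88},"szw":84}
After op 15 (add /mw/im 10): {"cwa":89,"mw":{"b":85,"c":88,"im":10},"szw":84}
After op 16 (replace /mw 89): {"cwa":89,"mw":89,"szw":84}
After op 17 (replace /szw 54): {"cwa":89,"mw":89,"szw":54}
After op 18 (add /oo 38): {"cwa":89,"mw":89,"oo":38,"szw":54}
After op 19 (replace /mw 87): {"cwa":89,"mw":87,"oo":38,"szw":54}
After op 20 (add /ee 52): {"cwa":89,"ee":52,"mw":87,"oo":38,"szw":54}
After op 21 (remove /cwa): {"ee":52,"mw":87,"oo":38,"szw":54}
After op 22 (replace /ee 54): {"ee":54,"mw":87,"oo":38,"szw":54}
After op 23 (add /yp 54): {"ee":54,"mw":87,"oo":38,"szw":54,"yp":54}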